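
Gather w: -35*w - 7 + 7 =-35*w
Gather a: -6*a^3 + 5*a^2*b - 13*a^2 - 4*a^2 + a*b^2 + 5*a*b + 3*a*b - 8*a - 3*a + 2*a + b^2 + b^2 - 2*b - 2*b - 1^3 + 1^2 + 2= -6*a^3 + a^2*(5*b - 17) + a*(b^2 + 8*b - 9) + 2*b^2 - 4*b + 2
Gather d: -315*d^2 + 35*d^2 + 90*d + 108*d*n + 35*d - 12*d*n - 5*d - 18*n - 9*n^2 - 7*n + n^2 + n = -280*d^2 + d*(96*n + 120) - 8*n^2 - 24*n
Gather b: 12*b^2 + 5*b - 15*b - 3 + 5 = 12*b^2 - 10*b + 2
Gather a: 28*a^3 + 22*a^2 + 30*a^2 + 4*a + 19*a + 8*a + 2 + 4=28*a^3 + 52*a^2 + 31*a + 6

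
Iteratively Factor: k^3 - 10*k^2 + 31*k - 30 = (k - 5)*(k^2 - 5*k + 6) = (k - 5)*(k - 3)*(k - 2)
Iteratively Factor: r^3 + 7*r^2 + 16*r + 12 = (r + 2)*(r^2 + 5*r + 6) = (r + 2)^2*(r + 3)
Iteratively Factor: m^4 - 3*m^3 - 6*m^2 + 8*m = (m - 1)*(m^3 - 2*m^2 - 8*m) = m*(m - 1)*(m^2 - 2*m - 8) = m*(m - 4)*(m - 1)*(m + 2)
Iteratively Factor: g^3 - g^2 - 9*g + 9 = (g + 3)*(g^2 - 4*g + 3) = (g - 3)*(g + 3)*(g - 1)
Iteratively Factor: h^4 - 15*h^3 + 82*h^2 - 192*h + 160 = (h - 4)*(h^3 - 11*h^2 + 38*h - 40) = (h - 4)*(h - 2)*(h^2 - 9*h + 20) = (h - 5)*(h - 4)*(h - 2)*(h - 4)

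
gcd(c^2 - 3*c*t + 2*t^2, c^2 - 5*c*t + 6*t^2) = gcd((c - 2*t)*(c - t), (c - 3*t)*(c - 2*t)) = -c + 2*t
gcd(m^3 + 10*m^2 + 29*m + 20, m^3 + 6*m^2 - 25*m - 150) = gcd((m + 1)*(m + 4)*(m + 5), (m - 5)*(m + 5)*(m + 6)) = m + 5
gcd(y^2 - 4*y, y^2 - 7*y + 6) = 1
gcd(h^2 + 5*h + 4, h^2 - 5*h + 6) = 1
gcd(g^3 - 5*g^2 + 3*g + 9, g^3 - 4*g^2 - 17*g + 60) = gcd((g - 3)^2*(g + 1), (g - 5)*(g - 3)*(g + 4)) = g - 3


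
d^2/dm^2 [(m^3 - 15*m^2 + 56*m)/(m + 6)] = 2*(m^3 + 18*m^2 + 108*m - 876)/(m^3 + 18*m^2 + 108*m + 216)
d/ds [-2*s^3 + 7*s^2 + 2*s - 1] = -6*s^2 + 14*s + 2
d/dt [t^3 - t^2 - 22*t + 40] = 3*t^2 - 2*t - 22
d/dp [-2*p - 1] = -2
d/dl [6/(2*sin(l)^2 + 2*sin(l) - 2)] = -3*(2*sin(l) + 1)*cos(l)/(sin(l) - cos(l)^2)^2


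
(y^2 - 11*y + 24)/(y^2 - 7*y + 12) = (y - 8)/(y - 4)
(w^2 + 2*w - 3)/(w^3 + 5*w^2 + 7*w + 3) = (w - 1)/(w^2 + 2*w + 1)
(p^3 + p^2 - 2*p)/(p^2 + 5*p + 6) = p*(p - 1)/(p + 3)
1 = 1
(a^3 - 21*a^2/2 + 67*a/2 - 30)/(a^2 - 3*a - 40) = (-2*a^3 + 21*a^2 - 67*a + 60)/(2*(-a^2 + 3*a + 40))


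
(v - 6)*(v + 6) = v^2 - 36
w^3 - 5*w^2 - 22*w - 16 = (w - 8)*(w + 1)*(w + 2)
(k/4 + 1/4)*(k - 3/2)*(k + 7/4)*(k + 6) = k^4/4 + 29*k^3/16 + 41*k^2/32 - 135*k/32 - 63/16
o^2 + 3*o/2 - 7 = (o - 2)*(o + 7/2)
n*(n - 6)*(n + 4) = n^3 - 2*n^2 - 24*n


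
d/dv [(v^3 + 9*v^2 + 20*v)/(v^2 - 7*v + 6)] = (v^4 - 14*v^3 - 65*v^2 + 108*v + 120)/(v^4 - 14*v^3 + 61*v^2 - 84*v + 36)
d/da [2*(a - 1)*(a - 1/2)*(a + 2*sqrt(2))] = 6*a^2 - 6*a + 8*sqrt(2)*a - 6*sqrt(2) + 1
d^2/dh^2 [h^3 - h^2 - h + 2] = 6*h - 2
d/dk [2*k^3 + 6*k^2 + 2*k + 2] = 6*k^2 + 12*k + 2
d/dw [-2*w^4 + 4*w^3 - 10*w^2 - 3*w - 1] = -8*w^3 + 12*w^2 - 20*w - 3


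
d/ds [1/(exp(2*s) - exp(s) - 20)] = (1 - 2*exp(s))*exp(s)/(-exp(2*s) + exp(s) + 20)^2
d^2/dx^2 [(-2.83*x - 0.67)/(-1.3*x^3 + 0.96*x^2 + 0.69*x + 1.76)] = (28.6962*x^5 - 7.60343999999999*x^4 - 3.085284*x^3 + 77.799372*x^2 - 16.8288*x - 8.499594)/(2.197*x^9 - 4.8672*x^8 + 0.0959400000000001*x^7 - 4.641216*x^6 + 13.127958*x^5 + 3.235104*x^4 + 4.757187*x^3 - 11.434896*x^2 - 6.412032*x - 5.451776)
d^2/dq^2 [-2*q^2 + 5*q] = -4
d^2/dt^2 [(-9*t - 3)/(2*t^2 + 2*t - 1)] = 12*(-2*(2*t + 1)^2*(3*t + 1) + (9*t + 4)*(2*t^2 + 2*t - 1))/(2*t^2 + 2*t - 1)^3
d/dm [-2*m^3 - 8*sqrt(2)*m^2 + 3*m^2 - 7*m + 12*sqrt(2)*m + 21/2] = -6*m^2 - 16*sqrt(2)*m + 6*m - 7 + 12*sqrt(2)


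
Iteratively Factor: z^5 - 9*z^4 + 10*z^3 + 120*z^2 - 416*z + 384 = (z - 3)*(z^4 - 6*z^3 - 8*z^2 + 96*z - 128) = (z - 4)*(z - 3)*(z^3 - 2*z^2 - 16*z + 32) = (z - 4)*(z - 3)*(z - 2)*(z^2 - 16) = (z - 4)*(z - 3)*(z - 2)*(z + 4)*(z - 4)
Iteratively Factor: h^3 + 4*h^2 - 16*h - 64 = (h + 4)*(h^2 - 16) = (h + 4)^2*(h - 4)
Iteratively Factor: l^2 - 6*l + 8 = (l - 4)*(l - 2)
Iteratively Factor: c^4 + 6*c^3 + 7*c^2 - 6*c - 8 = (c - 1)*(c^3 + 7*c^2 + 14*c + 8) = (c - 1)*(c + 2)*(c^2 + 5*c + 4) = (c - 1)*(c + 1)*(c + 2)*(c + 4)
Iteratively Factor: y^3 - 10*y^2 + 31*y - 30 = (y - 5)*(y^2 - 5*y + 6) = (y - 5)*(y - 3)*(y - 2)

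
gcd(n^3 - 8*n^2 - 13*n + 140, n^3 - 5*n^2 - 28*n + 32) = n + 4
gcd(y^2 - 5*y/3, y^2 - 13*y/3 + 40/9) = y - 5/3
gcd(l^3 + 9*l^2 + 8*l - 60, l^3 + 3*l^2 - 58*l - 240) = l^2 + 11*l + 30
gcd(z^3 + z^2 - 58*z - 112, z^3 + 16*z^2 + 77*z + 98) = z^2 + 9*z + 14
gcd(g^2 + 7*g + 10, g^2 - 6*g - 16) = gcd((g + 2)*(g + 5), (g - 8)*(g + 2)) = g + 2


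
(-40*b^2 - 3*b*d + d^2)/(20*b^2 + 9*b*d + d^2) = (-8*b + d)/(4*b + d)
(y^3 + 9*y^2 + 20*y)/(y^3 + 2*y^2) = (y^2 + 9*y + 20)/(y*(y + 2))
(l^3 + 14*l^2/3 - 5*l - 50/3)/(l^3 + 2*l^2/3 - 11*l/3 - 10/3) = (l + 5)/(l + 1)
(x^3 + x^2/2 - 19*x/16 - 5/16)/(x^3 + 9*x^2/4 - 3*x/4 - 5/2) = (x + 1/4)/(x + 2)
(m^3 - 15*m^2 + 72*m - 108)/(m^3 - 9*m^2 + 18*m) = (m - 6)/m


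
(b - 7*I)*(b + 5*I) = b^2 - 2*I*b + 35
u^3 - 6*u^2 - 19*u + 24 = (u - 8)*(u - 1)*(u + 3)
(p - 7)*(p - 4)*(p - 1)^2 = p^4 - 13*p^3 + 51*p^2 - 67*p + 28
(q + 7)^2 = q^2 + 14*q + 49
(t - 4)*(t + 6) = t^2 + 2*t - 24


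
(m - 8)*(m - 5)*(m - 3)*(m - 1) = m^4 - 17*m^3 + 95*m^2 - 199*m + 120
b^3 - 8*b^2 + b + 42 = (b - 7)*(b - 3)*(b + 2)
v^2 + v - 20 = (v - 4)*(v + 5)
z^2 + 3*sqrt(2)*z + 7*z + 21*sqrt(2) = (z + 7)*(z + 3*sqrt(2))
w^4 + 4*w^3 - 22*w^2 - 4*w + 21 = (w - 3)*(w - 1)*(w + 1)*(w + 7)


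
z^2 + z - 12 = (z - 3)*(z + 4)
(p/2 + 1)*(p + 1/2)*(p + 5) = p^3/2 + 15*p^2/4 + 27*p/4 + 5/2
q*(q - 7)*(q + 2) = q^3 - 5*q^2 - 14*q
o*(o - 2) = o^2 - 2*o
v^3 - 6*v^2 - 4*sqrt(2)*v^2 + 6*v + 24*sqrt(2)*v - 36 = (v - 6)*(v - 3*sqrt(2))*(v - sqrt(2))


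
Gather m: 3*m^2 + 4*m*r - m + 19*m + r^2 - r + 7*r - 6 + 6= 3*m^2 + m*(4*r + 18) + r^2 + 6*r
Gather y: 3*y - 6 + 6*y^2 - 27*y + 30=6*y^2 - 24*y + 24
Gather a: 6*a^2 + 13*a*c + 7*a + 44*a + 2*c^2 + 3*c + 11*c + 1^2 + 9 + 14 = 6*a^2 + a*(13*c + 51) + 2*c^2 + 14*c + 24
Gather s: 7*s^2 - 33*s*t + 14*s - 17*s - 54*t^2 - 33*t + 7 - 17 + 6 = 7*s^2 + s*(-33*t - 3) - 54*t^2 - 33*t - 4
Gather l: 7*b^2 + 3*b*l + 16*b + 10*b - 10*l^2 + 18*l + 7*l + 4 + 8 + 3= 7*b^2 + 26*b - 10*l^2 + l*(3*b + 25) + 15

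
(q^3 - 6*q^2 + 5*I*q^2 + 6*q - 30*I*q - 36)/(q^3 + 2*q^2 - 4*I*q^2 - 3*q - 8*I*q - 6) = (q^2 + 6*q*(-1 + I) - 36*I)/(q^2 + q*(2 - 3*I) - 6*I)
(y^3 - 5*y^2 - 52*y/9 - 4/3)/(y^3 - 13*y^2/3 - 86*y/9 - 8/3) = (3*y + 2)/(3*y + 4)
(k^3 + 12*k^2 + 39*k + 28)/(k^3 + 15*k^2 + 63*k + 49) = (k + 4)/(k + 7)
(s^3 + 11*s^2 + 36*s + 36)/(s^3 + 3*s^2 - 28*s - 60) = (s + 3)/(s - 5)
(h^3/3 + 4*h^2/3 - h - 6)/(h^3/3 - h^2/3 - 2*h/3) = (h^2 + 6*h + 9)/(h*(h + 1))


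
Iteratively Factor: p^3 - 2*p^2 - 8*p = (p)*(p^2 - 2*p - 8) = p*(p + 2)*(p - 4)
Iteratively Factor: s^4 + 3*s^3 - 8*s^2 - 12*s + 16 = (s - 1)*(s^3 + 4*s^2 - 4*s - 16) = (s - 1)*(s + 2)*(s^2 + 2*s - 8) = (s - 2)*(s - 1)*(s + 2)*(s + 4)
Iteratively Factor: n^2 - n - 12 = (n + 3)*(n - 4)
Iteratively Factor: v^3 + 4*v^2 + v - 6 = (v + 2)*(v^2 + 2*v - 3) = (v - 1)*(v + 2)*(v + 3)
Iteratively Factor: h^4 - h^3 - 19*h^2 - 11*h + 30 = (h - 5)*(h^3 + 4*h^2 + h - 6) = (h - 5)*(h + 3)*(h^2 + h - 2) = (h - 5)*(h + 2)*(h + 3)*(h - 1)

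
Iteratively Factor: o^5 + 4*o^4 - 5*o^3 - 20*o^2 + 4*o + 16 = (o - 2)*(o^4 + 6*o^3 + 7*o^2 - 6*o - 8) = (o - 2)*(o - 1)*(o^3 + 7*o^2 + 14*o + 8) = (o - 2)*(o - 1)*(o + 4)*(o^2 + 3*o + 2) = (o - 2)*(o - 1)*(o + 2)*(o + 4)*(o + 1)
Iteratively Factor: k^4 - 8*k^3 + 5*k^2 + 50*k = (k - 5)*(k^3 - 3*k^2 - 10*k) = k*(k - 5)*(k^2 - 3*k - 10) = k*(k - 5)*(k + 2)*(k - 5)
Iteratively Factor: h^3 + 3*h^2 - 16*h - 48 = (h - 4)*(h^2 + 7*h + 12) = (h - 4)*(h + 4)*(h + 3)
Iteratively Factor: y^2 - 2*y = (y)*(y - 2)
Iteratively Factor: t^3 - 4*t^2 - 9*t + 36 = (t - 4)*(t^2 - 9) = (t - 4)*(t + 3)*(t - 3)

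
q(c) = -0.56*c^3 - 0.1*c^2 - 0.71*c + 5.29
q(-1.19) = 6.94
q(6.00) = -123.53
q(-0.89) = 6.24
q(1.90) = -0.26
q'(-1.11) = -2.56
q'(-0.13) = -0.71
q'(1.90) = -7.15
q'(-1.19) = -2.85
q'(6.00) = -62.39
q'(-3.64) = -22.24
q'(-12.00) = -240.23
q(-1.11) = 6.72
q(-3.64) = 33.56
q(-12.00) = 967.09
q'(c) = -1.68*c^2 - 0.2*c - 0.71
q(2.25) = -3.19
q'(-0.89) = -1.86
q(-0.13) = 5.38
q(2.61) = -7.20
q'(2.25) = -9.66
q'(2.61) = -12.68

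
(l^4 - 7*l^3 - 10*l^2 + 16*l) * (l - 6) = l^5 - 13*l^4 + 32*l^3 + 76*l^2 - 96*l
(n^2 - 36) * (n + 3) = n^3 + 3*n^2 - 36*n - 108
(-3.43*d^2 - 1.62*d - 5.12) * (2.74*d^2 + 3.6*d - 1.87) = -9.3982*d^4 - 16.7868*d^3 - 13.4467*d^2 - 15.4026*d + 9.5744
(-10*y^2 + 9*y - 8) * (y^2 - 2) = -10*y^4 + 9*y^3 + 12*y^2 - 18*y + 16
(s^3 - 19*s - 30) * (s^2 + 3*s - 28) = s^5 + 3*s^4 - 47*s^3 - 87*s^2 + 442*s + 840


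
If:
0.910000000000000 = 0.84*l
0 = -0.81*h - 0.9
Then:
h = -1.11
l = 1.08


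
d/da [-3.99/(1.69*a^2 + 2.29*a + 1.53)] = (13.4862*a + 9.1371)/(1.69*a^2 + 2.29*a + 1.53)^2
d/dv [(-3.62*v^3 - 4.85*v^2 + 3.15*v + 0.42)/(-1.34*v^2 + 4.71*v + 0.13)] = (4.8508*v^4 - 34.1004*v^3 - 20.0343*v^2 - 0.135399999999999*v - 1.5687)/(1.7956*v^4 - 12.6228*v^3 + 21.8357*v^2 + 1.2246*v + 0.0169)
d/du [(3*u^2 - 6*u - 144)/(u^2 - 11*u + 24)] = -27/(u^2 - 6*u + 9)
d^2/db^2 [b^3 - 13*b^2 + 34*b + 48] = 6*b - 26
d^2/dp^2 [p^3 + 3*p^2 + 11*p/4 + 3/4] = 6*p + 6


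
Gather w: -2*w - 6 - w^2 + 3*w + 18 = -w^2 + w + 12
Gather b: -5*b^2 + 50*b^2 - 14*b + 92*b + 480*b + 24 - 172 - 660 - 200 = 45*b^2 + 558*b - 1008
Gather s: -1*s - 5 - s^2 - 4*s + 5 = -s^2 - 5*s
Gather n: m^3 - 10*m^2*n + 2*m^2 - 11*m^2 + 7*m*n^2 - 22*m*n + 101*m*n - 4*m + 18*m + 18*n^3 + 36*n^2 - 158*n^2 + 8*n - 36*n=m^3 - 9*m^2 + 14*m + 18*n^3 + n^2*(7*m - 122) + n*(-10*m^2 + 79*m - 28)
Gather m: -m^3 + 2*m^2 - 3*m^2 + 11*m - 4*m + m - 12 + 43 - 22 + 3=-m^3 - m^2 + 8*m + 12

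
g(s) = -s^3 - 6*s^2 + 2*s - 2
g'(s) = -3*s^2 - 12*s + 2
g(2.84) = -67.62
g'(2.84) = -56.28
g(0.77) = -4.47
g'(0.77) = -9.02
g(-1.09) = -10.01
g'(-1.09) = 11.52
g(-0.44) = -3.96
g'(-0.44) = 6.70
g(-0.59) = -5.06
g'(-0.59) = 8.04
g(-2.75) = -32.08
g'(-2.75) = 12.31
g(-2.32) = -26.45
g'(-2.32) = 13.69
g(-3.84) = -41.53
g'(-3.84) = 3.84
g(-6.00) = -14.00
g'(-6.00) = -34.00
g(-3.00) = -35.00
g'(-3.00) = 11.00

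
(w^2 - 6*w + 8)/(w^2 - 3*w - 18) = (-w^2 + 6*w - 8)/(-w^2 + 3*w + 18)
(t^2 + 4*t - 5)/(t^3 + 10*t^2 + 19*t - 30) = 1/(t + 6)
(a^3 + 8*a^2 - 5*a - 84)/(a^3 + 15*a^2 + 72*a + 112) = (a - 3)/(a + 4)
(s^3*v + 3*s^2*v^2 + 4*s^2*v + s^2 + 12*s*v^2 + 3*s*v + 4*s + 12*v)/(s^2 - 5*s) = (s^3*v + 3*s^2*v^2 + 4*s^2*v + s^2 + 12*s*v^2 + 3*s*v + 4*s + 12*v)/(s*(s - 5))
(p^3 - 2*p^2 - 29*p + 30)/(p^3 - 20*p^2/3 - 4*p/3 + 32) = 3*(p^2 + 4*p - 5)/(3*p^2 - 2*p - 16)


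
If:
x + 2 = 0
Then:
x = -2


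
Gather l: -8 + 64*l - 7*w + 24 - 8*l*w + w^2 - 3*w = l*(64 - 8*w) + w^2 - 10*w + 16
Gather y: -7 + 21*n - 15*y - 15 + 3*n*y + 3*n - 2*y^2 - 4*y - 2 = 24*n - 2*y^2 + y*(3*n - 19) - 24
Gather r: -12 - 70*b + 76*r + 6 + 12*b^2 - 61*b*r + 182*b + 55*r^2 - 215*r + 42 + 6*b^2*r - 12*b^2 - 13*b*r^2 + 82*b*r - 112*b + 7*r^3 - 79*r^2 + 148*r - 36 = 7*r^3 + r^2*(-13*b - 24) + r*(6*b^2 + 21*b + 9)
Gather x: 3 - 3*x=3 - 3*x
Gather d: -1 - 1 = -2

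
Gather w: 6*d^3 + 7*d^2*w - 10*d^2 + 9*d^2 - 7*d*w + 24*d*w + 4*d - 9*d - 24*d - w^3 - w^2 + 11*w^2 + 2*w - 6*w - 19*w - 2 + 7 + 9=6*d^3 - d^2 - 29*d - w^3 + 10*w^2 + w*(7*d^2 + 17*d - 23) + 14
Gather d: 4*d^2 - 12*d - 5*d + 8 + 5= 4*d^2 - 17*d + 13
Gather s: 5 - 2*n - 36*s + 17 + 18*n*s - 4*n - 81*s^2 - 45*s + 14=-6*n - 81*s^2 + s*(18*n - 81) + 36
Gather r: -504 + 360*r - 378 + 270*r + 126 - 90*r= 540*r - 756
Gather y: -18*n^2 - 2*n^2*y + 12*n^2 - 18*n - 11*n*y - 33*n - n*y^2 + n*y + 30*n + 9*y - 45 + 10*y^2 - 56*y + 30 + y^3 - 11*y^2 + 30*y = -6*n^2 - 21*n + y^3 + y^2*(-n - 1) + y*(-2*n^2 - 10*n - 17) - 15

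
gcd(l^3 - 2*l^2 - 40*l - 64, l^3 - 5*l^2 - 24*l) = l - 8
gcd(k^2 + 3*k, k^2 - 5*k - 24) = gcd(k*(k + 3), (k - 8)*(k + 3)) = k + 3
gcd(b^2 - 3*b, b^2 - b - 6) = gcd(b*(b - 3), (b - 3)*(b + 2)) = b - 3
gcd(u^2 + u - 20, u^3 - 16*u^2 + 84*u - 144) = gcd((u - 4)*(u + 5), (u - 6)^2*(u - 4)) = u - 4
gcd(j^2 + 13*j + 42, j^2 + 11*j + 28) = j + 7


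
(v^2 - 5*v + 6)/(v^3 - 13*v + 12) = (v - 2)/(v^2 + 3*v - 4)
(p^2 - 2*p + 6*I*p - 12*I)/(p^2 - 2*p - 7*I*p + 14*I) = (p + 6*I)/(p - 7*I)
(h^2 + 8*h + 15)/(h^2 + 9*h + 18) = (h + 5)/(h + 6)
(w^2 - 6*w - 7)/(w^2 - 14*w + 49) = (w + 1)/(w - 7)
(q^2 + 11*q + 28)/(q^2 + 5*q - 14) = (q + 4)/(q - 2)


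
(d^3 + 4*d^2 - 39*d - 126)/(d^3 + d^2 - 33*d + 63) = (d^2 - 3*d - 18)/(d^2 - 6*d + 9)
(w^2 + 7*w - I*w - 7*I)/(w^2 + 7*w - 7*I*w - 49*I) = (w - I)/(w - 7*I)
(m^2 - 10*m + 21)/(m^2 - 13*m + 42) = (m - 3)/(m - 6)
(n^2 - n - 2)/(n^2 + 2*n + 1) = (n - 2)/(n + 1)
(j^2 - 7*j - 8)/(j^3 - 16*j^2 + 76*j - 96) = (j + 1)/(j^2 - 8*j + 12)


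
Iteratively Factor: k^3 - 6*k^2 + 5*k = (k)*(k^2 - 6*k + 5) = k*(k - 5)*(k - 1)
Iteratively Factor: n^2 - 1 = (n + 1)*(n - 1)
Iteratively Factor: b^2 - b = (b - 1)*(b)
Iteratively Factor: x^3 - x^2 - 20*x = (x - 5)*(x^2 + 4*x) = (x - 5)*(x + 4)*(x)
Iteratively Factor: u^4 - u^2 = (u)*(u^3 - u) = u^2*(u^2 - 1) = u^2*(u - 1)*(u + 1)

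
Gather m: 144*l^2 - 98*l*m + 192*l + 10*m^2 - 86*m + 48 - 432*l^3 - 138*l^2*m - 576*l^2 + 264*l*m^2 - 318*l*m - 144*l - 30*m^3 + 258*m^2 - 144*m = -432*l^3 - 432*l^2 + 48*l - 30*m^3 + m^2*(264*l + 268) + m*(-138*l^2 - 416*l - 230) + 48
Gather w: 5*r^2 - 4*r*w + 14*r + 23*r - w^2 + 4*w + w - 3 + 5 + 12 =5*r^2 + 37*r - w^2 + w*(5 - 4*r) + 14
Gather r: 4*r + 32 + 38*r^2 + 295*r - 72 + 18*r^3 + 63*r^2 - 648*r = 18*r^3 + 101*r^2 - 349*r - 40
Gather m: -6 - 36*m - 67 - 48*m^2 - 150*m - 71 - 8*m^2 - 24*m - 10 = -56*m^2 - 210*m - 154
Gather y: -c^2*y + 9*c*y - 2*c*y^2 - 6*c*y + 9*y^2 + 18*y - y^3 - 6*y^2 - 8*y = -y^3 + y^2*(3 - 2*c) + y*(-c^2 + 3*c + 10)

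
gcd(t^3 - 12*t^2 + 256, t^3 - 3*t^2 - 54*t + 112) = t - 8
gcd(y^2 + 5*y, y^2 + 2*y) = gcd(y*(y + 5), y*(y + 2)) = y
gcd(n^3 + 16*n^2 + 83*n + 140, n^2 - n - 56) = n + 7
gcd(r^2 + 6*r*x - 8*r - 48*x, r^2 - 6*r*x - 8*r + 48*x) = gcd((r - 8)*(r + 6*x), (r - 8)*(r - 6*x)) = r - 8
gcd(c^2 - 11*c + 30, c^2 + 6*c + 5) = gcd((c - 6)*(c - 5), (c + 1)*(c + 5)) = 1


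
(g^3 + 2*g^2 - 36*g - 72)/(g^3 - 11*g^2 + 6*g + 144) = (g^2 + 8*g + 12)/(g^2 - 5*g - 24)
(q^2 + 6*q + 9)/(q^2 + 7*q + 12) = (q + 3)/(q + 4)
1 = 1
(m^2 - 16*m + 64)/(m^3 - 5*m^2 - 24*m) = (m - 8)/(m*(m + 3))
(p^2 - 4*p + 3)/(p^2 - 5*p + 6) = (p - 1)/(p - 2)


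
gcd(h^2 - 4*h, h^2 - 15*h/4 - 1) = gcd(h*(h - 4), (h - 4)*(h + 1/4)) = h - 4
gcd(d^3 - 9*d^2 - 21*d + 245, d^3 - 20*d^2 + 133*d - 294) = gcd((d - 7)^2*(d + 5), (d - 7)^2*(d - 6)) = d^2 - 14*d + 49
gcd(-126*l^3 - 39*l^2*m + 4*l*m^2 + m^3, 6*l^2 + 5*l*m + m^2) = 3*l + m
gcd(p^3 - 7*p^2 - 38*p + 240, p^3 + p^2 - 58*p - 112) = p - 8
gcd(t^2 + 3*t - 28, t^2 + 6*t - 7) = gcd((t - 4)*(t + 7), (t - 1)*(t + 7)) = t + 7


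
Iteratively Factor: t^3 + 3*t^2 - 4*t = (t - 1)*(t^2 + 4*t) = (t - 1)*(t + 4)*(t)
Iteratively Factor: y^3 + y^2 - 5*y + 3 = (y - 1)*(y^2 + 2*y - 3) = (y - 1)^2*(y + 3)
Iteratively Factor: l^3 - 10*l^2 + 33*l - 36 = (l - 4)*(l^2 - 6*l + 9) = (l - 4)*(l - 3)*(l - 3)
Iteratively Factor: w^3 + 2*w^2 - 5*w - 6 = (w + 1)*(w^2 + w - 6) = (w + 1)*(w + 3)*(w - 2)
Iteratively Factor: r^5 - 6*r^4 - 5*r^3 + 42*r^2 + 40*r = (r - 5)*(r^4 - r^3 - 10*r^2 - 8*r) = (r - 5)*(r + 2)*(r^3 - 3*r^2 - 4*r) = (r - 5)*(r + 1)*(r + 2)*(r^2 - 4*r) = r*(r - 5)*(r + 1)*(r + 2)*(r - 4)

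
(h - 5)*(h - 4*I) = h^2 - 5*h - 4*I*h + 20*I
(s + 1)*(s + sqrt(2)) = s^2 + s + sqrt(2)*s + sqrt(2)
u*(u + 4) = u^2 + 4*u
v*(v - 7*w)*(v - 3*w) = v^3 - 10*v^2*w + 21*v*w^2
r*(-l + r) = -l*r + r^2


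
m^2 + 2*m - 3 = (m - 1)*(m + 3)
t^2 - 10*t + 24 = (t - 6)*(t - 4)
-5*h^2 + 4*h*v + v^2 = (-h + v)*(5*h + v)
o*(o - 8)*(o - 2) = o^3 - 10*o^2 + 16*o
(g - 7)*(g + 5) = g^2 - 2*g - 35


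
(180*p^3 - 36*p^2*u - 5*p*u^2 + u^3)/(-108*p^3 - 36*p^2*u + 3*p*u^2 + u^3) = (-5*p + u)/(3*p + u)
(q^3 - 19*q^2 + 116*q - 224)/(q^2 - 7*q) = q - 12 + 32/q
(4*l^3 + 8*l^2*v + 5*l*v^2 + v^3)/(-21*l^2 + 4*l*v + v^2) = (4*l^3 + 8*l^2*v + 5*l*v^2 + v^3)/(-21*l^2 + 4*l*v + v^2)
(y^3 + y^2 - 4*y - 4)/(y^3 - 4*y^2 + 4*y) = (y^2 + 3*y + 2)/(y*(y - 2))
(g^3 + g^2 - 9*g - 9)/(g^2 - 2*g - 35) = (-g^3 - g^2 + 9*g + 9)/(-g^2 + 2*g + 35)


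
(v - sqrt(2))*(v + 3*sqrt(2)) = v^2 + 2*sqrt(2)*v - 6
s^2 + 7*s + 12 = (s + 3)*(s + 4)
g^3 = g^3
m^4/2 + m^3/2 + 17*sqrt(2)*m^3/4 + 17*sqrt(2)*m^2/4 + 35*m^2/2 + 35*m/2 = m*(m/2 + 1/2)*(m + 7*sqrt(2)/2)*(m + 5*sqrt(2))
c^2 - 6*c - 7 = (c - 7)*(c + 1)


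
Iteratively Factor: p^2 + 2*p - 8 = (p + 4)*(p - 2)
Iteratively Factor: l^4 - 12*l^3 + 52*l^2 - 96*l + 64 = (l - 2)*(l^3 - 10*l^2 + 32*l - 32) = (l - 2)^2*(l^2 - 8*l + 16) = (l - 4)*(l - 2)^2*(l - 4)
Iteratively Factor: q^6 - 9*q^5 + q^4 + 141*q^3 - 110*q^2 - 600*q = (q - 4)*(q^5 - 5*q^4 - 19*q^3 + 65*q^2 + 150*q) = (q - 4)*(q + 2)*(q^4 - 7*q^3 - 5*q^2 + 75*q) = q*(q - 4)*(q + 2)*(q^3 - 7*q^2 - 5*q + 75) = q*(q - 4)*(q + 2)*(q + 3)*(q^2 - 10*q + 25) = q*(q - 5)*(q - 4)*(q + 2)*(q + 3)*(q - 5)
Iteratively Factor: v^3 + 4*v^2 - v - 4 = (v - 1)*(v^2 + 5*v + 4) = (v - 1)*(v + 1)*(v + 4)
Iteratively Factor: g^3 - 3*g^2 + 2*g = (g - 2)*(g^2 - g) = (g - 2)*(g - 1)*(g)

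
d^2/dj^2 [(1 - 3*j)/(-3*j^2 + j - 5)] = 2*(3*(2 - 9*j)*(3*j^2 - j + 5) + (3*j - 1)*(6*j - 1)^2)/(3*j^2 - j + 5)^3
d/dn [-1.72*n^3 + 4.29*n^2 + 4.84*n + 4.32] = -5.16*n^2 + 8.58*n + 4.84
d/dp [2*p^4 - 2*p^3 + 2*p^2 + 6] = 2*p*(4*p^2 - 3*p + 2)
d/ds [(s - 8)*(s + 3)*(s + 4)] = 3*s^2 - 2*s - 44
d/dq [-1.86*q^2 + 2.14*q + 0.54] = 2.14 - 3.72*q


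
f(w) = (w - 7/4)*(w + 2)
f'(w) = 2*w + 1/4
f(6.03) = 34.37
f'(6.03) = 12.31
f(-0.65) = -3.24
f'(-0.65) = -1.05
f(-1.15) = -2.46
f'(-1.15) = -2.05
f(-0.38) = -3.45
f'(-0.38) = -0.51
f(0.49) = -3.14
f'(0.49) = 1.23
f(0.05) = -3.48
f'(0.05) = 0.35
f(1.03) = -2.18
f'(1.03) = 2.31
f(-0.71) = -3.17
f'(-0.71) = -1.17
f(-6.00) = 31.00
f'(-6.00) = -11.75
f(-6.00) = 31.00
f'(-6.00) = -11.75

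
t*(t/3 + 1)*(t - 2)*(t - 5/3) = t^4/3 - 2*t^3/9 - 23*t^2/9 + 10*t/3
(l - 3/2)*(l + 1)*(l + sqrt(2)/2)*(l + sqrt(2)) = l^4 - l^3/2 + 3*sqrt(2)*l^3/2 - 3*sqrt(2)*l^2/4 - l^2/2 - 9*sqrt(2)*l/4 - l/2 - 3/2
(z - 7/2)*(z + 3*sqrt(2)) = z^2 - 7*z/2 + 3*sqrt(2)*z - 21*sqrt(2)/2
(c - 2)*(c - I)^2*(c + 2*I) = c^4 - 2*c^3 + 3*c^2 - 6*c - 2*I*c + 4*I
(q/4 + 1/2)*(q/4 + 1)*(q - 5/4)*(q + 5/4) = q^4/16 + 3*q^3/8 + 103*q^2/256 - 75*q/128 - 25/32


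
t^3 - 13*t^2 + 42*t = t*(t - 7)*(t - 6)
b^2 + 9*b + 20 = (b + 4)*(b + 5)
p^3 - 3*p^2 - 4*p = p*(p - 4)*(p + 1)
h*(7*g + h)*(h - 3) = 7*g*h^2 - 21*g*h + h^3 - 3*h^2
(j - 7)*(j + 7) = j^2 - 49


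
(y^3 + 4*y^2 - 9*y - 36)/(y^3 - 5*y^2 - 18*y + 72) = (y + 3)/(y - 6)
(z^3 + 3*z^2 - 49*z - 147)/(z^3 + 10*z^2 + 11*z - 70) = (z^2 - 4*z - 21)/(z^2 + 3*z - 10)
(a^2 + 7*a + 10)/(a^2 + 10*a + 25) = (a + 2)/(a + 5)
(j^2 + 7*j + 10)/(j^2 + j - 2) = (j + 5)/(j - 1)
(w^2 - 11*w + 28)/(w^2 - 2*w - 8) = (w - 7)/(w + 2)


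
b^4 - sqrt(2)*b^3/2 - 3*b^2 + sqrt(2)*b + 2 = (b - sqrt(2))^2*(b + sqrt(2)/2)*(b + sqrt(2))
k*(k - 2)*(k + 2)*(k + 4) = k^4 + 4*k^3 - 4*k^2 - 16*k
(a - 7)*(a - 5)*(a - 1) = a^3 - 13*a^2 + 47*a - 35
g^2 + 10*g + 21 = (g + 3)*(g + 7)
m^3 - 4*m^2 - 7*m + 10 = (m - 5)*(m - 1)*(m + 2)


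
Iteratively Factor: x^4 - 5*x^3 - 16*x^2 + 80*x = (x)*(x^3 - 5*x^2 - 16*x + 80) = x*(x - 5)*(x^2 - 16) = x*(x - 5)*(x - 4)*(x + 4)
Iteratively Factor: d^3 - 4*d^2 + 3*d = (d)*(d^2 - 4*d + 3) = d*(d - 3)*(d - 1)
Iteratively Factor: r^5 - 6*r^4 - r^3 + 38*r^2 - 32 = (r - 4)*(r^4 - 2*r^3 - 9*r^2 + 2*r + 8) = (r - 4)^2*(r^3 + 2*r^2 - r - 2) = (r - 4)^2*(r - 1)*(r^2 + 3*r + 2) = (r - 4)^2*(r - 1)*(r + 2)*(r + 1)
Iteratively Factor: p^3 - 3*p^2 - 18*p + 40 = (p - 5)*(p^2 + 2*p - 8) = (p - 5)*(p - 2)*(p + 4)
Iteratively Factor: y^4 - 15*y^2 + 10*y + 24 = (y - 2)*(y^3 + 2*y^2 - 11*y - 12) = (y - 2)*(y + 4)*(y^2 - 2*y - 3) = (y - 3)*(y - 2)*(y + 4)*(y + 1)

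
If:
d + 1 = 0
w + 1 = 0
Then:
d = -1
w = -1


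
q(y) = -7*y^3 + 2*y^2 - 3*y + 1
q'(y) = -21*y^2 + 4*y - 3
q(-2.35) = 109.94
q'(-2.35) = -128.37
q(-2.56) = 139.23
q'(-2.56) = -150.87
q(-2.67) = 156.51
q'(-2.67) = -163.39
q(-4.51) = 697.35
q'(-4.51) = -448.18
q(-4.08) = 521.95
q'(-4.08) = -368.89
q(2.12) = -63.07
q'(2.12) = -88.90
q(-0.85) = 9.29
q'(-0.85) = -21.57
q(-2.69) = 159.80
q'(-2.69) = -165.72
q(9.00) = -4967.00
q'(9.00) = -1668.00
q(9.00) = -4967.00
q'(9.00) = -1668.00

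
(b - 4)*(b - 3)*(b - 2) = b^3 - 9*b^2 + 26*b - 24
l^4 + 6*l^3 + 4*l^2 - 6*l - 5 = (l - 1)*(l + 1)^2*(l + 5)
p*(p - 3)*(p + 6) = p^3 + 3*p^2 - 18*p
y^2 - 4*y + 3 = (y - 3)*(y - 1)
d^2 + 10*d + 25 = (d + 5)^2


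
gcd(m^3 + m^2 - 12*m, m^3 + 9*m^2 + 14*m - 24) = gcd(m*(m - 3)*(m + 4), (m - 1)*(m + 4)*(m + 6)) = m + 4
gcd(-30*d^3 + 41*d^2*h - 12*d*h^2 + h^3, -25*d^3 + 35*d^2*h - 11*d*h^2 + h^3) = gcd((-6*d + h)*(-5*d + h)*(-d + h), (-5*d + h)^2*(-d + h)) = 5*d^2 - 6*d*h + h^2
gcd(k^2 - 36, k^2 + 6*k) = k + 6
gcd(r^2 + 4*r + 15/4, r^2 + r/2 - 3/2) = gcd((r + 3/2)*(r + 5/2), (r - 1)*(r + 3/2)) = r + 3/2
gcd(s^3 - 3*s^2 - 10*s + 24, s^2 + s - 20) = s - 4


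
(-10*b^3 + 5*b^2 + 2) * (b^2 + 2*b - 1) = -10*b^5 - 15*b^4 + 20*b^3 - 3*b^2 + 4*b - 2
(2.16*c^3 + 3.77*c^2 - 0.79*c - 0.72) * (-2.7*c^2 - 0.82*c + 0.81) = -5.832*c^5 - 11.9502*c^4 + 0.791200000000001*c^3 + 5.6455*c^2 - 0.0495000000000001*c - 0.5832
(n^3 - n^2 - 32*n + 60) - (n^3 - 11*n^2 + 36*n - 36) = 10*n^2 - 68*n + 96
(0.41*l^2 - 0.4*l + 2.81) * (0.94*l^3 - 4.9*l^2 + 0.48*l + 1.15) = 0.3854*l^5 - 2.385*l^4 + 4.7982*l^3 - 13.4895*l^2 + 0.8888*l + 3.2315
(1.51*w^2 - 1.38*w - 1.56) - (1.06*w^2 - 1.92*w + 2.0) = 0.45*w^2 + 0.54*w - 3.56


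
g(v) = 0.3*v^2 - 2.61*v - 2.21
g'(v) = 0.6*v - 2.61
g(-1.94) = 3.98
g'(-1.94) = -3.77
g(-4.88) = 17.67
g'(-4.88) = -5.54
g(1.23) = -4.97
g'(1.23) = -1.87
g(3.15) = -7.45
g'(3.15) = -0.72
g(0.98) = -4.48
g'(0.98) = -2.02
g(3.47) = -7.65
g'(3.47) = -0.53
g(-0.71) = -0.21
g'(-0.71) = -3.04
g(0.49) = -3.42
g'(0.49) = -2.32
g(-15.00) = 104.44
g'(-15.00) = -11.61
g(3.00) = -7.34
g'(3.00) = -0.81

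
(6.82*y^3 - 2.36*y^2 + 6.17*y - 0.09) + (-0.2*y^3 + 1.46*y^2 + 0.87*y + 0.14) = 6.62*y^3 - 0.9*y^2 + 7.04*y + 0.05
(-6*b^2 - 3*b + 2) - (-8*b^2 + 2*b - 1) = 2*b^2 - 5*b + 3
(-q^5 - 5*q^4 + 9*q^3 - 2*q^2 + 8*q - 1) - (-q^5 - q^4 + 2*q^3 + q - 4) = -4*q^4 + 7*q^3 - 2*q^2 + 7*q + 3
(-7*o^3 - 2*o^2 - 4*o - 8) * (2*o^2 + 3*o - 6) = -14*o^5 - 25*o^4 + 28*o^3 - 16*o^2 + 48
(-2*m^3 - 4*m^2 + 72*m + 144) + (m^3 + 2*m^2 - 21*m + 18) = -m^3 - 2*m^2 + 51*m + 162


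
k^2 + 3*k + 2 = (k + 1)*(k + 2)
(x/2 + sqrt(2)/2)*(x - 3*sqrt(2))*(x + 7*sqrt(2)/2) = x^3/2 + 3*sqrt(2)*x^2/4 - 10*x - 21*sqrt(2)/2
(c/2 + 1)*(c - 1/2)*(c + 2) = c^3/2 + 7*c^2/4 + c - 1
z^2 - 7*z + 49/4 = (z - 7/2)^2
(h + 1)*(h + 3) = h^2 + 4*h + 3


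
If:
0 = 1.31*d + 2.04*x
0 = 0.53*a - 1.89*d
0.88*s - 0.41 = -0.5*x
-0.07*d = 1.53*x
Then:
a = 0.00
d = 0.00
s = 0.47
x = 0.00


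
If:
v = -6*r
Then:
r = -v/6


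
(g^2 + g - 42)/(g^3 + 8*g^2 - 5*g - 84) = (g - 6)/(g^2 + g - 12)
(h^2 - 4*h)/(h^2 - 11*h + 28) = h/(h - 7)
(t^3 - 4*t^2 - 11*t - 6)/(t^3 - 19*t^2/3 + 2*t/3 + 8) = 3*(t + 1)/(3*t - 4)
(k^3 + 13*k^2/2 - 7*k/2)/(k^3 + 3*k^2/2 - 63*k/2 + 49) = k*(2*k - 1)/(2*k^2 - 11*k + 14)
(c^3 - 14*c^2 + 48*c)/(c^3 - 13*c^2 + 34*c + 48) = c/(c + 1)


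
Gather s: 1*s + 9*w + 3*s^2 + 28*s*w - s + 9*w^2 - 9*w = 3*s^2 + 28*s*w + 9*w^2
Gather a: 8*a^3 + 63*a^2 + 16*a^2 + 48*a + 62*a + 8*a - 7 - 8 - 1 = 8*a^3 + 79*a^2 + 118*a - 16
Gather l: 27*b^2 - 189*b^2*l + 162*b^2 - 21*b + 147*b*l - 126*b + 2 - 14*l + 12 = 189*b^2 - 147*b + l*(-189*b^2 + 147*b - 14) + 14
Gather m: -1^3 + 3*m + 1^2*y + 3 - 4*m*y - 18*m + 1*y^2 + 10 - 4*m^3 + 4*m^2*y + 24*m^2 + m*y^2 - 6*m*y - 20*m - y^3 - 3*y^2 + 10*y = -4*m^3 + m^2*(4*y + 24) + m*(y^2 - 10*y - 35) - y^3 - 2*y^2 + 11*y + 12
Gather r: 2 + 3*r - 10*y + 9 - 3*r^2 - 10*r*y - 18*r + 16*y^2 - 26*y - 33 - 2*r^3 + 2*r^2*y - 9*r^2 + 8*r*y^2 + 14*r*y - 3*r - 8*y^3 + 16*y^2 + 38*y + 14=-2*r^3 + r^2*(2*y - 12) + r*(8*y^2 + 4*y - 18) - 8*y^3 + 32*y^2 + 2*y - 8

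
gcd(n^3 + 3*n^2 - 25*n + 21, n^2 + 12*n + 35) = n + 7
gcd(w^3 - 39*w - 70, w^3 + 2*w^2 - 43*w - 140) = w^2 - 2*w - 35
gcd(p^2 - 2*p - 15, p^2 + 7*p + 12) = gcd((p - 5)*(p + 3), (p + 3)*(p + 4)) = p + 3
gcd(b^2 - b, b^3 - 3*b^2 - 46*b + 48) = b - 1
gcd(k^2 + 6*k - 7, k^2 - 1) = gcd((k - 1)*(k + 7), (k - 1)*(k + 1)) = k - 1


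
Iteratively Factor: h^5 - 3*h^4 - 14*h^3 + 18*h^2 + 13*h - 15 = (h + 3)*(h^4 - 6*h^3 + 4*h^2 + 6*h - 5) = (h - 1)*(h + 3)*(h^3 - 5*h^2 - h + 5) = (h - 1)^2*(h + 3)*(h^2 - 4*h - 5) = (h - 1)^2*(h + 1)*(h + 3)*(h - 5)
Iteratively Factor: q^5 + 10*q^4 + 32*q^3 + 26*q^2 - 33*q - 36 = (q + 3)*(q^4 + 7*q^3 + 11*q^2 - 7*q - 12) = (q + 3)*(q + 4)*(q^3 + 3*q^2 - q - 3) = (q + 3)^2*(q + 4)*(q^2 - 1) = (q - 1)*(q + 3)^2*(q + 4)*(q + 1)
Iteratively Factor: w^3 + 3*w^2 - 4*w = (w)*(w^2 + 3*w - 4) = w*(w - 1)*(w + 4)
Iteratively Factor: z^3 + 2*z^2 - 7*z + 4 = (z - 1)*(z^2 + 3*z - 4) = (z - 1)^2*(z + 4)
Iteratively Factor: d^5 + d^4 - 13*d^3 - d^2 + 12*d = (d - 1)*(d^4 + 2*d^3 - 11*d^2 - 12*d) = (d - 1)*(d + 4)*(d^3 - 2*d^2 - 3*d) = d*(d - 1)*(d + 4)*(d^2 - 2*d - 3) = d*(d - 3)*(d - 1)*(d + 4)*(d + 1)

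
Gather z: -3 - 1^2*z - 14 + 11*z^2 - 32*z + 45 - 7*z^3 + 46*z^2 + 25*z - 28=-7*z^3 + 57*z^2 - 8*z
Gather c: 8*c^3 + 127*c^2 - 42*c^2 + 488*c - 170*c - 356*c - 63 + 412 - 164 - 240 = 8*c^3 + 85*c^2 - 38*c - 55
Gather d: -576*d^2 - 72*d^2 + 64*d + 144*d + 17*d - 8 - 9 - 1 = -648*d^2 + 225*d - 18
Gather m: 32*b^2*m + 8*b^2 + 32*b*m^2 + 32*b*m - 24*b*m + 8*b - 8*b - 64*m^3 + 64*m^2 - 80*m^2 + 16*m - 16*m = 8*b^2 - 64*m^3 + m^2*(32*b - 16) + m*(32*b^2 + 8*b)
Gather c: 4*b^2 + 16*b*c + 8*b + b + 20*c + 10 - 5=4*b^2 + 9*b + c*(16*b + 20) + 5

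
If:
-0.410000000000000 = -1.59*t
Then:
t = 0.26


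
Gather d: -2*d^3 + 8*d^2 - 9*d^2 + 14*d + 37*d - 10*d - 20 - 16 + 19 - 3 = -2*d^3 - d^2 + 41*d - 20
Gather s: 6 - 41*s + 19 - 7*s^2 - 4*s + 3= -7*s^2 - 45*s + 28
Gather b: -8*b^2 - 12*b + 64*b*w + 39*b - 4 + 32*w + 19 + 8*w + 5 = -8*b^2 + b*(64*w + 27) + 40*w + 20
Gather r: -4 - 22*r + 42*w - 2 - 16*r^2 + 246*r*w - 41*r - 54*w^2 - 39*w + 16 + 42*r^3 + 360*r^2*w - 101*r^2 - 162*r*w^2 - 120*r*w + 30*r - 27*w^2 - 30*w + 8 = 42*r^3 + r^2*(360*w - 117) + r*(-162*w^2 + 126*w - 33) - 81*w^2 - 27*w + 18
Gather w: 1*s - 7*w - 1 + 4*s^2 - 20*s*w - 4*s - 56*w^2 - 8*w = 4*s^2 - 3*s - 56*w^2 + w*(-20*s - 15) - 1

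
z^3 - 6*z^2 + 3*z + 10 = (z - 5)*(z - 2)*(z + 1)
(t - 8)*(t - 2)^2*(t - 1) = t^4 - 13*t^3 + 48*t^2 - 68*t + 32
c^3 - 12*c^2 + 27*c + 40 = (c - 8)*(c - 5)*(c + 1)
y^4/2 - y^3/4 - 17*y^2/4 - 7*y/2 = y*(y/2 + 1)*(y - 7/2)*(y + 1)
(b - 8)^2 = b^2 - 16*b + 64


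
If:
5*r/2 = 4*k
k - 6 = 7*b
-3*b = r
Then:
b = -48/71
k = 90/71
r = 144/71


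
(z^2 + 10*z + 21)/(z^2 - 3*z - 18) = (z + 7)/(z - 6)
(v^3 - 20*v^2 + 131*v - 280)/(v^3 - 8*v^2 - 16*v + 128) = (v^2 - 12*v + 35)/(v^2 - 16)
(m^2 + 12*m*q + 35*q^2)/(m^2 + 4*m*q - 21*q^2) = (-m - 5*q)/(-m + 3*q)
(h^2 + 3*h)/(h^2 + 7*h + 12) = h/(h + 4)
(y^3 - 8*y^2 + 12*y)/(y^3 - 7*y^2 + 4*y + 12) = y/(y + 1)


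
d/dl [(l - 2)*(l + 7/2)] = 2*l + 3/2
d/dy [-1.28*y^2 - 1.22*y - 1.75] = -2.56*y - 1.22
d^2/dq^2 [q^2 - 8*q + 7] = 2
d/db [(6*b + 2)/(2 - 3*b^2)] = 6*(3*b^2 + 2*b + 2)/(9*b^4 - 12*b^2 + 4)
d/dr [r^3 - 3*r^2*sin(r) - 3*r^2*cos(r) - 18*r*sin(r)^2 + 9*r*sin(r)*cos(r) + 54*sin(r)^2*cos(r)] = -3*sqrt(2)*r^2*cos(r + pi/4) + 3*r^2 - 18*r*sin(2*r) - 6*sqrt(2)*r*sin(r + pi/4) + 9*r*cos(2*r) - 27*sin(r)/2 + 9*sin(2*r)/2 + 81*sin(3*r)/2 + 9*cos(2*r) - 9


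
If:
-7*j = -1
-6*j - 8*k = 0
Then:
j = 1/7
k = -3/28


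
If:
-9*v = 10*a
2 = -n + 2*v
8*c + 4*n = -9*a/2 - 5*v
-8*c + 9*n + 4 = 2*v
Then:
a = -396/499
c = 27/1996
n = -118/499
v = 440/499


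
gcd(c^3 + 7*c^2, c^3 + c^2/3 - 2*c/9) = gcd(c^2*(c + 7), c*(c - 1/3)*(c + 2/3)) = c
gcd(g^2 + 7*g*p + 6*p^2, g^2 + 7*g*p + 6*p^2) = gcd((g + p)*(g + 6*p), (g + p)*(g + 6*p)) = g^2 + 7*g*p + 6*p^2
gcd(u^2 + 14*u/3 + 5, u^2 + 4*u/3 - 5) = u + 3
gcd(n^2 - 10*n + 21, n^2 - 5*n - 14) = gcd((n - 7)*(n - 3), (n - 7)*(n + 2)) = n - 7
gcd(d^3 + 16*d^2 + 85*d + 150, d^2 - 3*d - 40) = d + 5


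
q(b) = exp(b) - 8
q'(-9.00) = 0.00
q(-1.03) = -7.64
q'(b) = exp(b)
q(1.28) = -4.40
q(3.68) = 31.65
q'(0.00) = 1.00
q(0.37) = -6.55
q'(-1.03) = 0.36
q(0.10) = -6.89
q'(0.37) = 1.45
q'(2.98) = 19.69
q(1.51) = -3.47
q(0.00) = -7.00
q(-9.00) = -8.00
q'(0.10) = 1.11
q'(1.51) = 4.53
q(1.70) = -2.53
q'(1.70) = 5.47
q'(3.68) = 39.65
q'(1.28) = 3.60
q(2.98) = 11.69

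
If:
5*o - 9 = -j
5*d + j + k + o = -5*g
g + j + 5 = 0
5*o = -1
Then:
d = 326/25 - k/5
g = -15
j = 10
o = -1/5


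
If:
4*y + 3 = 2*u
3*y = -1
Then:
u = 5/6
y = -1/3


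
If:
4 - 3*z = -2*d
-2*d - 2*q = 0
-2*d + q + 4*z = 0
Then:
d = 16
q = -16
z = 12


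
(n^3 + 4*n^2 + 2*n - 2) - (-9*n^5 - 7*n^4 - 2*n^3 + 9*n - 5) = 9*n^5 + 7*n^4 + 3*n^3 + 4*n^2 - 7*n + 3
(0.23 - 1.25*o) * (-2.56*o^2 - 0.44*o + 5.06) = 3.2*o^3 - 0.0387999999999999*o^2 - 6.4262*o + 1.1638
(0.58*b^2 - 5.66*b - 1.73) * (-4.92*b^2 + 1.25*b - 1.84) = -2.8536*b^4 + 28.5722*b^3 + 0.3694*b^2 + 8.2519*b + 3.1832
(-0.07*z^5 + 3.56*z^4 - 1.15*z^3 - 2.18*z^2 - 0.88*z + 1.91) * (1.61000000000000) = -0.1127*z^5 + 5.7316*z^4 - 1.8515*z^3 - 3.5098*z^2 - 1.4168*z + 3.0751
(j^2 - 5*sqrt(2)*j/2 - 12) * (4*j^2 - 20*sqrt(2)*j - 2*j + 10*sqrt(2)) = 4*j^4 - 30*sqrt(2)*j^3 - 2*j^3 + 15*sqrt(2)*j^2 + 52*j^2 - 26*j + 240*sqrt(2)*j - 120*sqrt(2)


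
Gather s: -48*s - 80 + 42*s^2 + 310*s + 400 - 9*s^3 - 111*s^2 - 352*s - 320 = -9*s^3 - 69*s^2 - 90*s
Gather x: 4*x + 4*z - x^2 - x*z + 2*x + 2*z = -x^2 + x*(6 - z) + 6*z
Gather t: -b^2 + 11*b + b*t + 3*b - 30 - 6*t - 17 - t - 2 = -b^2 + 14*b + t*(b - 7) - 49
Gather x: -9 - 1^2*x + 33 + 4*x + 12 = 3*x + 36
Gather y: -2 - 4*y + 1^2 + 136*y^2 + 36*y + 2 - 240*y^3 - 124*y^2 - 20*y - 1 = -240*y^3 + 12*y^2 + 12*y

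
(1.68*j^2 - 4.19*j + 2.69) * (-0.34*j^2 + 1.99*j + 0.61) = -0.5712*j^4 + 4.7678*j^3 - 8.2279*j^2 + 2.7972*j + 1.6409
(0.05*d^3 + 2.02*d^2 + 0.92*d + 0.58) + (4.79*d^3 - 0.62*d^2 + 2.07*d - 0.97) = 4.84*d^3 + 1.4*d^2 + 2.99*d - 0.39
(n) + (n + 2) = 2*n + 2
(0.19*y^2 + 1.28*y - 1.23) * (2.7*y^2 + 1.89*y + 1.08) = 0.513*y^4 + 3.8151*y^3 - 0.6966*y^2 - 0.9423*y - 1.3284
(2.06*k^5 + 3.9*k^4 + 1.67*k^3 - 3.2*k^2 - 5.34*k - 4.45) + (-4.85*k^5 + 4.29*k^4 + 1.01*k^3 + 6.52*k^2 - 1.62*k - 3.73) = -2.79*k^5 + 8.19*k^4 + 2.68*k^3 + 3.32*k^2 - 6.96*k - 8.18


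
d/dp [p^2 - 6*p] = 2*p - 6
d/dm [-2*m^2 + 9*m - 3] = 9 - 4*m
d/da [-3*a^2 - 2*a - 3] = -6*a - 2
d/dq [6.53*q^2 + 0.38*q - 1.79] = 13.06*q + 0.38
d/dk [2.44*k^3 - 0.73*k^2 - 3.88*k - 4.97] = 7.32*k^2 - 1.46*k - 3.88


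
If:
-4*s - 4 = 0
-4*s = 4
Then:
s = -1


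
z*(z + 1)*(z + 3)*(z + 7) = z^4 + 11*z^3 + 31*z^2 + 21*z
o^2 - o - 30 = (o - 6)*(o + 5)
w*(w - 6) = w^2 - 6*w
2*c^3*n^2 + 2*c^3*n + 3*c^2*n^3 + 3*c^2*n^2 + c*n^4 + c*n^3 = n*(c + n)*(2*c + n)*(c*n + c)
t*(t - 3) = t^2 - 3*t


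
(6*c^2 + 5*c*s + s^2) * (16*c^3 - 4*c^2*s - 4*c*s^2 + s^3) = 96*c^5 + 56*c^4*s - 28*c^3*s^2 - 18*c^2*s^3 + c*s^4 + s^5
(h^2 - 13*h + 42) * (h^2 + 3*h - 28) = h^4 - 10*h^3 - 25*h^2 + 490*h - 1176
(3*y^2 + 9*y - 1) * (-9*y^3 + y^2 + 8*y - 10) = -27*y^5 - 78*y^4 + 42*y^3 + 41*y^2 - 98*y + 10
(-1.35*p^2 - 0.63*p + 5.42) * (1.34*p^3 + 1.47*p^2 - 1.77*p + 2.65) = -1.809*p^5 - 2.8287*p^4 + 8.7262*p^3 + 5.505*p^2 - 11.2629*p + 14.363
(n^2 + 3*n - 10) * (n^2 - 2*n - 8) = n^4 + n^3 - 24*n^2 - 4*n + 80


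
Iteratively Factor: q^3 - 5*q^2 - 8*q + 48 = (q - 4)*(q^2 - q - 12) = (q - 4)*(q + 3)*(q - 4)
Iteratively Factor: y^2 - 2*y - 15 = (y + 3)*(y - 5)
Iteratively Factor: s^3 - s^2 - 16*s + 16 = (s - 4)*(s^2 + 3*s - 4) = (s - 4)*(s + 4)*(s - 1)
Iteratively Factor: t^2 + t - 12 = (t - 3)*(t + 4)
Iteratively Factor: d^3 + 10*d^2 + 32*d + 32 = (d + 4)*(d^2 + 6*d + 8) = (d + 2)*(d + 4)*(d + 4)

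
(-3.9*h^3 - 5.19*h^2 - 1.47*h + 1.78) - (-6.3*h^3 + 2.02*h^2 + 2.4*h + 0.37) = 2.4*h^3 - 7.21*h^2 - 3.87*h + 1.41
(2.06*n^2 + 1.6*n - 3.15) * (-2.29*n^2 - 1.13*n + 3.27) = -4.7174*n^4 - 5.9918*n^3 + 12.1417*n^2 + 8.7915*n - 10.3005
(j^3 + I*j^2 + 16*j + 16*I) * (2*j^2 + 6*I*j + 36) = 2*j^5 + 8*I*j^4 + 62*j^3 + 164*I*j^2 + 480*j + 576*I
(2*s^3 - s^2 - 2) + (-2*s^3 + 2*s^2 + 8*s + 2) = s^2 + 8*s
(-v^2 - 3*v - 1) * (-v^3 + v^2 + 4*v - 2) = v^5 + 2*v^4 - 6*v^3 - 11*v^2 + 2*v + 2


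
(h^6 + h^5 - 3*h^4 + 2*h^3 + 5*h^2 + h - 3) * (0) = 0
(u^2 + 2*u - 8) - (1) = u^2 + 2*u - 9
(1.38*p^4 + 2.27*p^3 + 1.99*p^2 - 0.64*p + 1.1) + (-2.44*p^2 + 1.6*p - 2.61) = 1.38*p^4 + 2.27*p^3 - 0.45*p^2 + 0.96*p - 1.51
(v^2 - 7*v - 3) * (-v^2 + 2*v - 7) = -v^4 + 9*v^3 - 18*v^2 + 43*v + 21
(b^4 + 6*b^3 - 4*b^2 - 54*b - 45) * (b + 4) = b^5 + 10*b^4 + 20*b^3 - 70*b^2 - 261*b - 180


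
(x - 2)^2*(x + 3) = x^3 - x^2 - 8*x + 12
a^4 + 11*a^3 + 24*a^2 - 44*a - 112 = (a - 2)*(a + 2)*(a + 4)*(a + 7)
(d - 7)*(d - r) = d^2 - d*r - 7*d + 7*r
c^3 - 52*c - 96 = (c - 8)*(c + 2)*(c + 6)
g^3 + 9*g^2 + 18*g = g*(g + 3)*(g + 6)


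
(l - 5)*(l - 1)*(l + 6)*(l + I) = l^4 + I*l^3 - 31*l^2 + 30*l - 31*I*l + 30*I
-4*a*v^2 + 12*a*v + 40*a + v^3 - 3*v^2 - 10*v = (-4*a + v)*(v - 5)*(v + 2)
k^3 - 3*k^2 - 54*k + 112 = (k - 8)*(k - 2)*(k + 7)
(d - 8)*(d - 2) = d^2 - 10*d + 16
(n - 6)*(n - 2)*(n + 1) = n^3 - 7*n^2 + 4*n + 12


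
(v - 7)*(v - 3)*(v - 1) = v^3 - 11*v^2 + 31*v - 21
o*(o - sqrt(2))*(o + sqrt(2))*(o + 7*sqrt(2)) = o^4 + 7*sqrt(2)*o^3 - 2*o^2 - 14*sqrt(2)*o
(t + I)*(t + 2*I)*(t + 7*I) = t^3 + 10*I*t^2 - 23*t - 14*I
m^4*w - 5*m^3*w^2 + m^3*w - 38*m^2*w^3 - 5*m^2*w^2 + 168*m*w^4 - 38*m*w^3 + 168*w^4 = (m - 7*w)*(m - 4*w)*(m + 6*w)*(m*w + w)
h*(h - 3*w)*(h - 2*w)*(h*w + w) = h^4*w - 5*h^3*w^2 + h^3*w + 6*h^2*w^3 - 5*h^2*w^2 + 6*h*w^3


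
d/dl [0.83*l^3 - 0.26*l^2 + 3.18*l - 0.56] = 2.49*l^2 - 0.52*l + 3.18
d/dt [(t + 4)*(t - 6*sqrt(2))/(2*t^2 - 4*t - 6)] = (-(t - 1)*(t + 4)*(t - 6*sqrt(2)) + (-t - 2 + 3*sqrt(2))*(-t^2 + 2*t + 3))/(-t^2 + 2*t + 3)^2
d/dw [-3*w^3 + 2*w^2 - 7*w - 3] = -9*w^2 + 4*w - 7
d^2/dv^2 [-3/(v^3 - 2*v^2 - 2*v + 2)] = 6*((3*v - 2)*(v^3 - 2*v^2 - 2*v + 2) - (-3*v^2 + 4*v + 2)^2)/(v^3 - 2*v^2 - 2*v + 2)^3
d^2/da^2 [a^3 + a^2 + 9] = 6*a + 2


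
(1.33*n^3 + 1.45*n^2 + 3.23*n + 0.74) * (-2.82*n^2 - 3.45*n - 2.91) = -3.7506*n^5 - 8.6775*n^4 - 17.9814*n^3 - 17.4498*n^2 - 11.9523*n - 2.1534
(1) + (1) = 2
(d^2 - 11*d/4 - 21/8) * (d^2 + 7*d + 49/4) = d^4 + 17*d^3/4 - 77*d^2/8 - 833*d/16 - 1029/32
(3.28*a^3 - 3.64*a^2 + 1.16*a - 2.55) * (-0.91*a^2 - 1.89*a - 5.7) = -2.9848*a^5 - 2.8868*a^4 - 12.872*a^3 + 20.8761*a^2 - 1.7925*a + 14.535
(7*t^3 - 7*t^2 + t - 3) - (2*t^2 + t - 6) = 7*t^3 - 9*t^2 + 3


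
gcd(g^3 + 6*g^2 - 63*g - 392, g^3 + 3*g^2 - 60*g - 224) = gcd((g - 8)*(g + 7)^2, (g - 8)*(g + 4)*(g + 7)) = g^2 - g - 56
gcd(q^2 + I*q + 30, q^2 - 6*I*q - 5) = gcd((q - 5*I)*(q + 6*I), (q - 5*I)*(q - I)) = q - 5*I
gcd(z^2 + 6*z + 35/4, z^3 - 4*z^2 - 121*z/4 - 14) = z + 7/2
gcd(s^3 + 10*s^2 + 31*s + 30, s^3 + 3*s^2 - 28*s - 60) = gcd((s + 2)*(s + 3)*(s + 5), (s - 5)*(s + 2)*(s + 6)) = s + 2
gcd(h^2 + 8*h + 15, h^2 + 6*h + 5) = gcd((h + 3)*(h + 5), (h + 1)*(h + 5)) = h + 5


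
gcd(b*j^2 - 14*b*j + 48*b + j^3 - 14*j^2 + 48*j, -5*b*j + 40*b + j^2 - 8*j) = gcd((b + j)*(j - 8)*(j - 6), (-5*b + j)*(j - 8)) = j - 8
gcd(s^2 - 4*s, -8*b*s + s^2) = s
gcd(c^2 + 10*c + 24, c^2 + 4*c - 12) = c + 6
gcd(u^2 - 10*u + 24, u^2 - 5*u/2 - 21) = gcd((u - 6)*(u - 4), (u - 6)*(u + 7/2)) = u - 6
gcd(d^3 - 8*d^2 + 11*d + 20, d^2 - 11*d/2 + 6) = d - 4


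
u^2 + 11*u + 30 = (u + 5)*(u + 6)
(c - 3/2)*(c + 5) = c^2 + 7*c/2 - 15/2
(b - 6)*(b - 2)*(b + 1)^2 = b^4 - 6*b^3 - 3*b^2 + 16*b + 12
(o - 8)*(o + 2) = o^2 - 6*o - 16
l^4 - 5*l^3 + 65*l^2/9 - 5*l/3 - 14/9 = (l - 7/3)*(l - 2)*(l - 1)*(l + 1/3)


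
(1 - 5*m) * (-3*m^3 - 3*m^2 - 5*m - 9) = 15*m^4 + 12*m^3 + 22*m^2 + 40*m - 9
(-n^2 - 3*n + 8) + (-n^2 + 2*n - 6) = -2*n^2 - n + 2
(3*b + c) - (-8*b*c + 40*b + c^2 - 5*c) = 8*b*c - 37*b - c^2 + 6*c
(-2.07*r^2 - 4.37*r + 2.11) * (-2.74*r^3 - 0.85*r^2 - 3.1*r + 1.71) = 5.6718*r^5 + 13.7333*r^4 + 4.3501*r^3 + 8.2138*r^2 - 14.0137*r + 3.6081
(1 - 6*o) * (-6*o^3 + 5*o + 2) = 36*o^4 - 6*o^3 - 30*o^2 - 7*o + 2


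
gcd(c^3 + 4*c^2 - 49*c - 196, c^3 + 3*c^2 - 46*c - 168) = c^2 - 3*c - 28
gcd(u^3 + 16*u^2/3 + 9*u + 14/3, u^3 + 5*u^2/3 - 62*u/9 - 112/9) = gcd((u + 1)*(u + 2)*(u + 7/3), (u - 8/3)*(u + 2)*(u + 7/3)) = u^2 + 13*u/3 + 14/3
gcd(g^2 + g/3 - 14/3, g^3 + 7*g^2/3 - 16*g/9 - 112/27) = g + 7/3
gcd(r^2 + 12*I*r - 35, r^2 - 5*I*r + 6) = 1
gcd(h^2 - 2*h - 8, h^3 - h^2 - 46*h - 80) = h + 2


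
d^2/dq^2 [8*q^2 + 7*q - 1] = 16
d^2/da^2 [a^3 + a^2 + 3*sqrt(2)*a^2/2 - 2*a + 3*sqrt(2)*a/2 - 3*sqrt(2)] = 6*a + 2 + 3*sqrt(2)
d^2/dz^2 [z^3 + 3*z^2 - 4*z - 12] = 6*z + 6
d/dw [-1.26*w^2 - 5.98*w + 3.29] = -2.52*w - 5.98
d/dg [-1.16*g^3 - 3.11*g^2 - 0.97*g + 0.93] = -3.48*g^2 - 6.22*g - 0.97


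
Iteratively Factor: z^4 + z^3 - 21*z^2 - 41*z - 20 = (z + 4)*(z^3 - 3*z^2 - 9*z - 5) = (z + 1)*(z + 4)*(z^2 - 4*z - 5) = (z + 1)^2*(z + 4)*(z - 5)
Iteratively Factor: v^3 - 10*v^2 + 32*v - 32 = (v - 4)*(v^2 - 6*v + 8) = (v - 4)^2*(v - 2)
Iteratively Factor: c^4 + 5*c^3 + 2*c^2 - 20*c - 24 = (c - 2)*(c^3 + 7*c^2 + 16*c + 12) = (c - 2)*(c + 3)*(c^2 + 4*c + 4) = (c - 2)*(c + 2)*(c + 3)*(c + 2)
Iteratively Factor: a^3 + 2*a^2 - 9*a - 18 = (a + 3)*(a^2 - a - 6) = (a + 2)*(a + 3)*(a - 3)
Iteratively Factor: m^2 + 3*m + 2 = (m + 2)*(m + 1)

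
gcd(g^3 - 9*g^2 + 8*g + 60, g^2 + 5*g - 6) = 1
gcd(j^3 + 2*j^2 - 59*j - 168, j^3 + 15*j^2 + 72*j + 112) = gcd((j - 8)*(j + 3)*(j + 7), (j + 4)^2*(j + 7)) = j + 7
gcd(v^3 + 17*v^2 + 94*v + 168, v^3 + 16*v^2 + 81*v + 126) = v^2 + 13*v + 42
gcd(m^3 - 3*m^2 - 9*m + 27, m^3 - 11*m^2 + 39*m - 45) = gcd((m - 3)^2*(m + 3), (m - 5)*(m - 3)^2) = m^2 - 6*m + 9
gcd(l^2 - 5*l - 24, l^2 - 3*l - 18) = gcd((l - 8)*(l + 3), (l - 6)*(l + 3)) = l + 3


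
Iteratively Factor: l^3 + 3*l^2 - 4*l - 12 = (l + 3)*(l^2 - 4) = (l + 2)*(l + 3)*(l - 2)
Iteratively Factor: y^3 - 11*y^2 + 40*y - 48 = (y - 4)*(y^2 - 7*y + 12) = (y - 4)^2*(y - 3)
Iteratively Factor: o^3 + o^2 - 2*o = (o - 1)*(o^2 + 2*o) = (o - 1)*(o + 2)*(o)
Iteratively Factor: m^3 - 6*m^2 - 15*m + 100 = (m - 5)*(m^2 - m - 20) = (m - 5)^2*(m + 4)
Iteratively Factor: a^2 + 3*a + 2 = (a + 2)*(a + 1)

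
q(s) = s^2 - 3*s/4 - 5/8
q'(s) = 2*s - 3/4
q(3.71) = 10.36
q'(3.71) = 6.67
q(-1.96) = 4.69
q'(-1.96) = -4.67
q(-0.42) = -0.13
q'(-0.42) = -1.59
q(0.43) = -0.76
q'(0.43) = 0.11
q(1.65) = 0.86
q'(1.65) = 2.55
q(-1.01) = 1.15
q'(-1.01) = -2.77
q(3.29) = 7.73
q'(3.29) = 5.83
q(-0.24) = -0.39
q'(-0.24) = -1.23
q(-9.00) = 87.12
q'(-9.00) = -18.75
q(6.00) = 30.88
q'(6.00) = 11.25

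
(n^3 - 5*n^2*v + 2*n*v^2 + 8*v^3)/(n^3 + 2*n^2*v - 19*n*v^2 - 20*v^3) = (n - 2*v)/(n + 5*v)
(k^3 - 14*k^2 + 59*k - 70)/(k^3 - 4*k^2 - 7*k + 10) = (k^2 - 9*k + 14)/(k^2 + k - 2)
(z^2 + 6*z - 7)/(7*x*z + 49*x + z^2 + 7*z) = (z - 1)/(7*x + z)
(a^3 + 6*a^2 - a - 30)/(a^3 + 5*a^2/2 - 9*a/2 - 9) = 2*(a + 5)/(2*a + 3)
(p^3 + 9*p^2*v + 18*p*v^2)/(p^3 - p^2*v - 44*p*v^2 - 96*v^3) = p*(p + 6*v)/(p^2 - 4*p*v - 32*v^2)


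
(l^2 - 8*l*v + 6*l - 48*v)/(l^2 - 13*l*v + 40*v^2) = (-l - 6)/(-l + 5*v)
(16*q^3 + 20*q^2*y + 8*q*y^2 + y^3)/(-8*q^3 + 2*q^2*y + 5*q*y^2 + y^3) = (2*q + y)/(-q + y)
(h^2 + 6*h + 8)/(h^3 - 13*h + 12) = (h + 2)/(h^2 - 4*h + 3)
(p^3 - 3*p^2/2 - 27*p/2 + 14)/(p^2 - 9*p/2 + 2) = (2*p^2 + 5*p - 7)/(2*p - 1)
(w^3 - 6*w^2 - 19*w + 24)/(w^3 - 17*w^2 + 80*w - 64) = (w + 3)/(w - 8)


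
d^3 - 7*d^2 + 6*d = d*(d - 6)*(d - 1)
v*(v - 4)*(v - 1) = v^3 - 5*v^2 + 4*v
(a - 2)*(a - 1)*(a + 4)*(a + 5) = a^4 + 6*a^3 - 5*a^2 - 42*a + 40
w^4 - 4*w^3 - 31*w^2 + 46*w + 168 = (w - 7)*(w - 3)*(w + 2)*(w + 4)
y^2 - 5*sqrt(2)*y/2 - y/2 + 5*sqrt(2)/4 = (y - 1/2)*(y - 5*sqrt(2)/2)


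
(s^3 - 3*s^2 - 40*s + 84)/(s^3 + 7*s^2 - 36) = (s - 7)/(s + 3)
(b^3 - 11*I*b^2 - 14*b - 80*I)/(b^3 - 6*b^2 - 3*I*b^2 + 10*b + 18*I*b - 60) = (b - 8*I)/(b - 6)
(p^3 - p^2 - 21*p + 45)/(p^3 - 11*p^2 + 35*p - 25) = (p^3 - p^2 - 21*p + 45)/(p^3 - 11*p^2 + 35*p - 25)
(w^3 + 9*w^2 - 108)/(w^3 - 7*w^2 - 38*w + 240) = (w^2 + 3*w - 18)/(w^2 - 13*w + 40)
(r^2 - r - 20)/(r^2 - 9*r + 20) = (r + 4)/(r - 4)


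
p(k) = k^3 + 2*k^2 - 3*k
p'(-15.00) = 612.00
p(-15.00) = -2880.00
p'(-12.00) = 381.00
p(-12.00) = -1404.00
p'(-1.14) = -3.66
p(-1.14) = 4.54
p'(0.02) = -2.92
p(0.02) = -0.06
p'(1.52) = 10.01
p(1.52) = 3.57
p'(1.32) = 7.51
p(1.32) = 1.82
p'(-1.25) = -3.31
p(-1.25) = 4.92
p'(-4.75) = 45.69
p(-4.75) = -47.80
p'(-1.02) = -3.96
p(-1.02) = 4.08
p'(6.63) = 155.39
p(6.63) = 359.46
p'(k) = 3*k^2 + 4*k - 3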